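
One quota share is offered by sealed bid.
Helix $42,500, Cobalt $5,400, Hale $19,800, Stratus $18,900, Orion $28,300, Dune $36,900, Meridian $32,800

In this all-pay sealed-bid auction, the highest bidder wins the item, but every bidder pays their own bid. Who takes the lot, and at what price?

Bids in order: 42,500 (Helix) > 36,900 (Dune) > 32,800 (Meridian) > 28,300 (Orion) > 19,800 (Hale) > 18,900 (Stratus) > …
Helix is highest and takes the item; every bidder forfeits their bid.

Helix pays $42,500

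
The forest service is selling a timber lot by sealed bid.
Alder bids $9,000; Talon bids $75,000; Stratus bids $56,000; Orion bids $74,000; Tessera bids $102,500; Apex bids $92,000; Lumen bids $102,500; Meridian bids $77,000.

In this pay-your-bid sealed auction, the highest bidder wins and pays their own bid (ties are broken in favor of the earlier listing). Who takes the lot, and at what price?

Tessera pays $102,500

Bids in order: 102,500 (Tessera) > 102,500 (Lumen) > 92,000 (Apex) > 77,000 (Meridian) > 75,000 (Talon) > 74,000 (Orion) > …
Tessera and Lumen tie at $102,500; tie-break gives it to Tessera.
Tessera has the highest bid and pays exactly that: $102,500.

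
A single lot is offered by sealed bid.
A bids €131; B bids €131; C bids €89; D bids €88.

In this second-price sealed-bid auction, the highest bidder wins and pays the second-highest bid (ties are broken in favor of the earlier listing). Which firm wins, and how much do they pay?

A pays €131

Rule: the highest bidder wins and pays the second-highest bid.
Sorting bids: 131 (A) > 131 (B) > 89 (C) > 88 (D)
A and B tie at €131; tie-break gives it to A.
Second-price: A pays B's bid of €131.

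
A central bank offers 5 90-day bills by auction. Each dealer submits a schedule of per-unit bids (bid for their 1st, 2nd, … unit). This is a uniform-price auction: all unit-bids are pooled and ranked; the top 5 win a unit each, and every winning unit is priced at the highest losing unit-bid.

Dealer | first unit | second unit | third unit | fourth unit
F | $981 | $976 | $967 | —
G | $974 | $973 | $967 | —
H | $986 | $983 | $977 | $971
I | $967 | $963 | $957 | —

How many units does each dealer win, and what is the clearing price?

F 2, H 3; clearing price $974

Merging the schedules and taking the best 5: 986 (H-1), 983 (H-2), 981 (F-1), 977 (H-3), 976 (F-2)
First bid not allocated: $974.
Allocation: F 2, H 3.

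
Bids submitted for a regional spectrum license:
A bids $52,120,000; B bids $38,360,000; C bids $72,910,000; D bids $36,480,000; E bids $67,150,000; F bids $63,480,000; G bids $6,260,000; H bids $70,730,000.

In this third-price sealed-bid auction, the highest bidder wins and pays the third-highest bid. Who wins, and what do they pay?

C pays $67,150,000

Sorting bids: 72,910,000 (C) > 70,730,000 (H) > 67,150,000 (E) > 63,480,000 (F) > 52,120,000 (A) > 38,360,000 (B) > …
C wins; payment is bid #3 in the ranking = $67,150,000.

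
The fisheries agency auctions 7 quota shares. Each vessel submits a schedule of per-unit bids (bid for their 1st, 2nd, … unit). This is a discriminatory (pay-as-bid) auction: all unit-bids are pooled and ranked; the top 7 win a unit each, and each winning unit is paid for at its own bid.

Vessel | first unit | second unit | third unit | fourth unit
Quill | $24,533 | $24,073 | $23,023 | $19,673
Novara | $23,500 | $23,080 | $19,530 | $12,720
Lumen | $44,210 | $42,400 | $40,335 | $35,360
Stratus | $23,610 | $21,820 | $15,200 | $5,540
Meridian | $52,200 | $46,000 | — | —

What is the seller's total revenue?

Merging the schedules and taking the best 7: 52,200 (Meridian-1), 46,000 (Meridian-2), 44,210 (Lumen-1), 42,400 (Lumen-2), 40,335 (Lumen-3), 35,360 (Lumen-4), 24,533 (Quill-1)
Next rejected bid: $24,073 (not a price — pay-as-bid).
Each winning unit pays its own bid.
Revenue = 52,200 + 46,000 + 44,210 + 42,400 + 40,335 + 35,360 + 24,533 = $285,038.

Total revenue: $285,038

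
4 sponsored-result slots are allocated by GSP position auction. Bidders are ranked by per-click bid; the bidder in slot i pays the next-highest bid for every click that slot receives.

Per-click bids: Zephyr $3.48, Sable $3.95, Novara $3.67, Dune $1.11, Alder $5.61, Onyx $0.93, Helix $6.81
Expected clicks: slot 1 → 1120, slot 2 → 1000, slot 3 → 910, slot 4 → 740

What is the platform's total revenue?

Ranked by bid: $6.81 (Helix) > $5.61 (Alder) > $3.95 (Sable) > $3.67 (Novara) > $3.48 (Zephyr) > …
Slot 1: Helix pays $5.61 × 1120 = $6283.20
Slot 2: Alder pays $3.95 × 1000 = $3950.00
Slot 3: Sable pays $3.67 × 910 = $3339.70
Slot 4: Novara pays $3.48 × 740 = $2575.20
Total = $16148.10

Total revenue: $16148.10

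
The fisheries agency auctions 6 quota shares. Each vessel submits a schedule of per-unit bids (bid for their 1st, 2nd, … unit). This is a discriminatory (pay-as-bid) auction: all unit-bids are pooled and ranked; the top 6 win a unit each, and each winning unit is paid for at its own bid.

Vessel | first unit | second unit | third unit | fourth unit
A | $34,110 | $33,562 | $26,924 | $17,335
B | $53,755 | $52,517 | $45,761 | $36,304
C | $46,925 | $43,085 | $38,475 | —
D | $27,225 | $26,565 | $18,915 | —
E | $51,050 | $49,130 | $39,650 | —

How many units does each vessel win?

B 3, C 1, E 2

Pooled unit-bids ranked (top 6): 53,755 (B-1), 52,517 (B-2), 51,050 (E-1), 49,130 (E-2), 46,925 (C-1), 45,761 (B-3)
Next rejected bid: $43,085 (not a price — pay-as-bid).
Allocation: B 3, C 1, E 2.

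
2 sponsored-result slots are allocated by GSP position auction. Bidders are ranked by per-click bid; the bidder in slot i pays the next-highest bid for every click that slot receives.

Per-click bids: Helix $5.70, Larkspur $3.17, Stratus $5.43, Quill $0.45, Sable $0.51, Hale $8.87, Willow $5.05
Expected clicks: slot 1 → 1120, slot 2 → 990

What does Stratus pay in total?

Sorting advertisers: $8.87 (Hale) > $5.70 (Helix) > $5.43 (Stratus) > …
Stratus ranks below slot 2 → no slot, pays nothing.

Stratus pays $0.00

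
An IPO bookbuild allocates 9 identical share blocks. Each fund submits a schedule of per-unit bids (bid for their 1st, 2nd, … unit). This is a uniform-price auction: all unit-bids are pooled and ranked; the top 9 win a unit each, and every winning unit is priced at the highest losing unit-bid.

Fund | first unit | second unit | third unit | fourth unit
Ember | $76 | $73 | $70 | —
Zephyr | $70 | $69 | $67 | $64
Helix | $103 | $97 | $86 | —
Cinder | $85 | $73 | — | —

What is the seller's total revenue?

Pooled unit-bids ranked (top 9): 103 (Helix-1), 97 (Helix-2), 86 (Helix-3), 85 (Cinder-1), 76 (Ember-1), 73 (Ember-2), 73 (Cinder-2), 70 (Ember-3), 70 (Zephyr-1)
First bid not allocated: $69.
Allocation: Cinder 2, Ember 3, Helix 3, Zephyr 1. Every unit priced at $69.
Revenue = 9 × 69 = $621.

Total revenue: $621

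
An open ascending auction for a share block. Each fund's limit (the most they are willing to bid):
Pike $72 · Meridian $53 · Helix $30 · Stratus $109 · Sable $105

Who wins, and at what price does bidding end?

Stratus wins at $105

Limits in order: 109 (Stratus) > 105 (Sable) > 72 (Pike) > 53 (Meridian) > 30 (Helix)
Once the price passes $105, only Stratus is left; the hammer falls at Sable's limit of $105.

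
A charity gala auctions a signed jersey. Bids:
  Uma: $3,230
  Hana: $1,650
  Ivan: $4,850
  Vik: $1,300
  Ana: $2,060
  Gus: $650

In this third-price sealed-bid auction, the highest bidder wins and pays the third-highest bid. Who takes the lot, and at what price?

Ivan pays $2,060

Third-price sealed-bid auction: the highest bidder wins and pays the third-highest bid.
Sorting bids: 4,850 (Ivan) > 3,230 (Uma) > 2,060 (Ana) > 1,650 (Hana) > 1,300 (Vik) > 650 (Gus)
Ivan is highest; pays the third-highest bid, $2,060.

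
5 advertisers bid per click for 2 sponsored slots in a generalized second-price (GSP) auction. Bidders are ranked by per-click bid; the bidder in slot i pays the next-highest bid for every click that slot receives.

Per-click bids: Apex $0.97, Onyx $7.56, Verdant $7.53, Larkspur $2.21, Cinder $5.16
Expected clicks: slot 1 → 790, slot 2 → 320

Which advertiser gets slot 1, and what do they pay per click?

Onyx; $7.53 per click

Per-click bids in order: $7.56 (Onyx) > $7.53 (Verdant) > $5.16 (Cinder) > …
Slot 1 goes to the first-ranked bidder, Onyx, who pays the next bid down: $7.53/click.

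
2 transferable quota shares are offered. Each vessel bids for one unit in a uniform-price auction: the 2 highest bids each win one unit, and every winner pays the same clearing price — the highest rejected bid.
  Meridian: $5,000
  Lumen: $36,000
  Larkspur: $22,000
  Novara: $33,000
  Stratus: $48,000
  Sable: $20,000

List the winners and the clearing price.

Stratus, Lumen; each pays $33,000

Bids ranked high→low: 48,000 (Stratus), 36,000 (Lumen), 33,000 (Novara), 22,000 (Larkspur), …
Top 2: Stratus, Lumen.
Highest unsuccessful bid: $33,000 → clearing price.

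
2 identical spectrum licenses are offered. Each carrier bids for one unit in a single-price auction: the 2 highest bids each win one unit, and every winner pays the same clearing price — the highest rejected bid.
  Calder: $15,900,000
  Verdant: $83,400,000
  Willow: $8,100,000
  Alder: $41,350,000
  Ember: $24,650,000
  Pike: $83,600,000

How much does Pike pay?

Sorting: 83,600,000 (Pike), 83,400,000 (Verdant), 41,350,000 (Alder), 24,650,000 (Ember), …
Top 2: Pike, Verdant.
Highest unsuccessful bid: $41,350,000 → clearing price.
Pike wins → pays $41,350,000.

Pike pays $41,350,000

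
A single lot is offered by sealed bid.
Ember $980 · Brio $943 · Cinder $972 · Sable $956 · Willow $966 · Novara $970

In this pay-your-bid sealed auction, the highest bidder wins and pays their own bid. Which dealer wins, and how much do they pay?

Ember pays $980

Sorting bids: 980 (Ember) > 972 (Cinder) > 970 (Novara) > 966 (Willow) > 956 (Sable) > 943 (Brio)
Ember is highest → pays own bid, $980.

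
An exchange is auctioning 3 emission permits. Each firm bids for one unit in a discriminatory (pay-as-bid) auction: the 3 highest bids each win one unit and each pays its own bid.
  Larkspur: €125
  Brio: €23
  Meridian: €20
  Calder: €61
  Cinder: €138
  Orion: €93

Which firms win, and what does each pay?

Cinder €138, Larkspur €125, Orion €93

Bids ranked high→low: 138 (Cinder), 125 (Larkspur), 93 (Orion), 61 (Calder), 23 (Brio), …
The 3 highest are Cinder, Larkspur, Orion.
Each winner pays its own bid: Cinder €138, Larkspur €125, Orion €93.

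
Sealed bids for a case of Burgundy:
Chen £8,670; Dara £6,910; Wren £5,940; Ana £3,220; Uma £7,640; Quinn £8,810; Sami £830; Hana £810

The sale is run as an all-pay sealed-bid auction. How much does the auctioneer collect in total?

Total revenue: £42,830

Sorting bids: 8,810 (Quinn) > 8,670 (Chen) > 7,640 (Uma) > 6,910 (Dara) > 5,940 (Wren) > 3,220 (Ana) > …
Quinn wins with the top bid; all bids are sunk regardless.
Every bidder forfeits their bid regardless of winning.
Revenue = 8,670 + 6,910 + 5,940 + 3,220 + 7,640 + 8,810 + 830 + 810 = £42,830.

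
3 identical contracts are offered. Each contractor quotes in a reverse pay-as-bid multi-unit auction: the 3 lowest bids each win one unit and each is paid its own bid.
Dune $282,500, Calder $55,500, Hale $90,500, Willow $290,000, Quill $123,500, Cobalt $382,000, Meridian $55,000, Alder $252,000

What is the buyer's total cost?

Total cost: $201,000

Bids ranked low→high: 55,000 (Meridian), 55,500 (Calder), 90,500 (Hale), 123,500 (Quill), 252,000 (Alder), …
Winners (3 units): Meridian, Calder, Hale.
Total cost = 55,000 + 55,500 + 90,500 = $201,000.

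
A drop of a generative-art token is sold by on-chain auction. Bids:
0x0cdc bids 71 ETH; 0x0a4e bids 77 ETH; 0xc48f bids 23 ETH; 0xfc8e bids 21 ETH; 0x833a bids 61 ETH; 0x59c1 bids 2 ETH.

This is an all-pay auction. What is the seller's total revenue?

Total revenue: 255 ETH

All-pay auction: the highest bidder wins the item, but every bidder pays their own bid.
Bids ranked: 77 (0x0a4e) > 71 (0x0cdc) > 61 (0x833a) > 23 (0xc48f) > 21 (0xfc8e) > 2 (0x59c1)
0x0a4e wins with the top bid; all bids are sunk regardless.
Every bidder forfeits their bid regardless of winning.
Revenue = 71 + 77 + 23 + 21 + 61 + 2 = 255 ETH.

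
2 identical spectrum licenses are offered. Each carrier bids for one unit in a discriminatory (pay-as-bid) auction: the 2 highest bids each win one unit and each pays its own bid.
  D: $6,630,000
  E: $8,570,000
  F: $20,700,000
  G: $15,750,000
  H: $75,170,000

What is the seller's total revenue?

Sorting: 75,170,000 (H), 20,700,000 (F), 15,750,000 (G), 8,570,000 (E), …
Winners (2 units): H, F.
Total revenue = 75,170,000 + 20,700,000 = $95,870,000.

Total revenue: $95,870,000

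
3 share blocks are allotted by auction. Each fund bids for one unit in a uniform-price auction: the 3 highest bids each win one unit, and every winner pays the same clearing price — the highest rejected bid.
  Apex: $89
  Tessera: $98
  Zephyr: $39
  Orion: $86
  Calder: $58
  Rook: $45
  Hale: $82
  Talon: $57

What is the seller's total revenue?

Ordering the bids: 98 (Tessera), 89 (Apex), 86 (Orion), 82 (Hale), 58 (Calder), …
Winners (3 units): Tessera, Apex, Orion.
First losing bid is Hale's $82, which sets the uniform price.
Total revenue = 3 × $82 = $246.

Total revenue: $246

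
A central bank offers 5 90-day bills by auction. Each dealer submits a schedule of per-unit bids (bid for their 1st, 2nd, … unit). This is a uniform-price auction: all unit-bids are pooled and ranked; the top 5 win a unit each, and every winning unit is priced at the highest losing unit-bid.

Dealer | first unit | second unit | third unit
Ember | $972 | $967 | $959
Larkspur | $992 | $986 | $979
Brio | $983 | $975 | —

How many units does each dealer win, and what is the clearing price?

Merging the schedules and taking the best 5: 992 (Larkspur-1), 986 (Larkspur-2), 983 (Brio-1), 979 (Larkspur-3), 975 (Brio-2)
First bid not allocated: $972.
Allocation: Brio 2, Larkspur 3.

Brio 2, Larkspur 3; clearing price $972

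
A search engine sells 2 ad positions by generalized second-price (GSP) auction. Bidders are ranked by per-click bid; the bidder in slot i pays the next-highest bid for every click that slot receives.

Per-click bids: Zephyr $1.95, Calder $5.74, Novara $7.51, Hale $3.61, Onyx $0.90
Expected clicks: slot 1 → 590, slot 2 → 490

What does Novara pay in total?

Per-click bids in order: $7.51 (Novara) > $5.74 (Calder) > $3.61 (Hale) > …
Novara holds slot 1 → pays next bid $5.74 × 590 clicks = $3386.60.

Novara pays $3386.60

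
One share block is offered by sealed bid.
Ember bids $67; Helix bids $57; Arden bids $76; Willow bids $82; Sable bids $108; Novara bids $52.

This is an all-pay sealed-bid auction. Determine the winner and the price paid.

All-pay sealed-bid auction: the highest bidder wins the item, but every bidder pays their own bid.
Bids ranked: 108 (Sable) > 82 (Willow) > 76 (Arden) > 67 (Ember) > 57 (Helix) > 52 (Novara)
Sable wins with the top bid; all bids are sunk regardless.

Sable pays $108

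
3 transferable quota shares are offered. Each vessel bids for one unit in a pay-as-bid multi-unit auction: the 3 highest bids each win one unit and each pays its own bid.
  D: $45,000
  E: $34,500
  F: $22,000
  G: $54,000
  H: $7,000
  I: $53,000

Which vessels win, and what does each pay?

G $54,000, I $53,000, D $45,000

Sorting: 54,000 (G), 53,000 (I), 45,000 (D), 34,500 (E), 22,000 (F), …
Winners (3 units): G, I, D.
Each winner pays its own bid: G $54,000, I $53,000, D $45,000.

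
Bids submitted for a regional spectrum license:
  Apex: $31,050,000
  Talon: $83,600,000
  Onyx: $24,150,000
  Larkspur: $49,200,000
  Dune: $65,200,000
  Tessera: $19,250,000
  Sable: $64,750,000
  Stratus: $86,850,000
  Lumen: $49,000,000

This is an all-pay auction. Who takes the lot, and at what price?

Stratus pays $86,850,000

Rule: the highest bidder wins the item, but every bidder pays their own bid.
Bids in order: 86,850,000 (Stratus) > 83,600,000 (Talon) > 65,200,000 (Dune) > 64,750,000 (Sable) > 49,200,000 (Larkspur) > 49,000,000 (Lumen) > …
Stratus wins with the top bid; all bids are sunk regardless.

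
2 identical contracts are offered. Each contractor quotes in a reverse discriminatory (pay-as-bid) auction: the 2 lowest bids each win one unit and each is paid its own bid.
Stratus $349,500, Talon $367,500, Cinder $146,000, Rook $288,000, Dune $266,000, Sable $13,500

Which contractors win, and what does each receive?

Sable $13,500, Cinder $146,000

Bids ranked low→high: 13,500 (Sable), 146,000 (Cinder), 266,000 (Dune), 288,000 (Rook), …
Winners (2 units): Sable, Cinder.
Each winner is paid its own bid: Sable $13,500, Cinder $146,000.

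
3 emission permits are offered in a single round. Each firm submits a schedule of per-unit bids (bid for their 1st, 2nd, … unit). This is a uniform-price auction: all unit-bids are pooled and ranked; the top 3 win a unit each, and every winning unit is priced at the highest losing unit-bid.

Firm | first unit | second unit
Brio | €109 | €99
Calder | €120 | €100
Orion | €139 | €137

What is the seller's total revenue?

Merging the schedules and taking the best 3: 139 (Orion-1), 137 (Orion-2), 120 (Calder-1)
The (k+1)-th unit-bid is €109.
Allocation: Calder 1, Orion 2. Every unit priced at €109.
Revenue = 3 × 109 = €327.

Total revenue: €327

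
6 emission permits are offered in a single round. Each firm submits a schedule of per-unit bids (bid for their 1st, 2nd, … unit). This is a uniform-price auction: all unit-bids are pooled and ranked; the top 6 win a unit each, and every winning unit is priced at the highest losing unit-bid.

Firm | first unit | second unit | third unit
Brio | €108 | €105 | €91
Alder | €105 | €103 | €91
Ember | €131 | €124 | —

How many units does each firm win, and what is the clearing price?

Pooled unit-bids ranked (top 6): 131 (Ember-1), 124 (Ember-2), 108 (Brio-1), 105 (Brio-2), 105 (Alder-1), 103 (Alder-2)
The (k+1)-th unit-bid is €91.
Allocation: Alder 2, Brio 2, Ember 2.

Alder 2, Brio 2, Ember 2; clearing price €91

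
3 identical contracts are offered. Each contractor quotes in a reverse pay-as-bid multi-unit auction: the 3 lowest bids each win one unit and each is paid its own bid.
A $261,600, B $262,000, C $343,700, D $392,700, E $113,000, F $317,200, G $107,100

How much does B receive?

Bids ranked low→high: 107,100 (G), 113,000 (E), 261,600 (A), 262,000 (B), 317,200 (F), …
Winners (3 units): G, E, A.
B does not win → $0.

B is paid $0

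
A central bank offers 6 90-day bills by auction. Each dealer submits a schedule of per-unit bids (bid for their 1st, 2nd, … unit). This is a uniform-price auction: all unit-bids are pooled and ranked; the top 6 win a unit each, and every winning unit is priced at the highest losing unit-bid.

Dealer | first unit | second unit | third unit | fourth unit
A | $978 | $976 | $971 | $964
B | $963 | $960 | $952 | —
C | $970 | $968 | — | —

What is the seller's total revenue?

Total revenue: $5,778

Merging the schedules and taking the best 6: 978 (A-1), 976 (A-2), 971 (A-3), 970 (C-1), 968 (C-2), 964 (A-4)
First bid not allocated: $963.
Allocation: A 4, C 2. Every unit priced at $963.
Revenue = 6 × 963 = $5,778.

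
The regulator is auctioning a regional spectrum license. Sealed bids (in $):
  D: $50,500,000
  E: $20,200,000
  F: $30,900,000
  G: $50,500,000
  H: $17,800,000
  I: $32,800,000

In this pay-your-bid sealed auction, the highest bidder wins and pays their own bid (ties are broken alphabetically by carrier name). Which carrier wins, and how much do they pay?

D pays $50,500,000

Bids ranked: 50,500,000 (D) > 50,500,000 (G) > 32,800,000 (I) > 30,900,000 (F) > 20,200,000 (E) > 17,800,000 (H)
D and G tie at $50,500,000; tie-break gives it to D.
D has the highest bid and pays exactly that: $50,500,000.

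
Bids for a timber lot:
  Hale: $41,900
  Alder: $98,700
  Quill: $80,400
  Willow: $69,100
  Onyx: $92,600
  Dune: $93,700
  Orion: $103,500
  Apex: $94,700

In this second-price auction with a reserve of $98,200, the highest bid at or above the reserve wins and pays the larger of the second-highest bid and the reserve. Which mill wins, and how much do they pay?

Orion pays $98,700

Second-price auction with a reserve of $98,200: the highest bid at or above the reserve wins and pays the larger of the second-highest bid and the reserve.
Bids ranked: 103,500 (Orion) > 98,700 (Alder) > 94,700 (Apex) > 93,700 (Dune) > 92,600 (Onyx) > 80,400 (Quill) > …
Highest eligible bid: Orion at $103,500.
Second-highest bid $98,700 exceeds the reserve $98,200 → payment $98,700.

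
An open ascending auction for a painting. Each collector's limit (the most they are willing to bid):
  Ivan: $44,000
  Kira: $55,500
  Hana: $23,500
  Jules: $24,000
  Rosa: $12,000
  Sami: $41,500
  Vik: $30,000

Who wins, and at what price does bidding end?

Limits ranked: 55,500 (Kira) > 44,000 (Ivan) > 41,500 (Sami) > 30,000 (Vik) > 24,000 (Jules) > 23,500 (Hana) > …
Once the price passes $44,000, only Kira is left; the hammer falls at Ivan's limit of $44,000.

Kira wins at $44,000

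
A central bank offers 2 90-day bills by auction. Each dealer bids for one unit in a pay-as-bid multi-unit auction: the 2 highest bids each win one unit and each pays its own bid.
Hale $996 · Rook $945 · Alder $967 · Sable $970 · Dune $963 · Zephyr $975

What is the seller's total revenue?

Total revenue: $1,971

Ordering the bids: 996 (Hale), 975 (Zephyr), 970 (Sable), 967 (Alder), …
Winners (2 units): Hale, Zephyr.
Total revenue = 996 + 975 = $1,971.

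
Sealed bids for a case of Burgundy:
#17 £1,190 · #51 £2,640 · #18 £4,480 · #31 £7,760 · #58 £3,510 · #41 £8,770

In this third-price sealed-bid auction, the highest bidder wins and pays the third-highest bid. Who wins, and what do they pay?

Bids ranked: 8,770 (#41) > 7,760 (#31) > 4,480 (#18) > 3,510 (#58) > 2,640 (#51) > 1,190 (#17)
#41 is highest; pays the third-highest bid, £4,480.

#41 pays £4,480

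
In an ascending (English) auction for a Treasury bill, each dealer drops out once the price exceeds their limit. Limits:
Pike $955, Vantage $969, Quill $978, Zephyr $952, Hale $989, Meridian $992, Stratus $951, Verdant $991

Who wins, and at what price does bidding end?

Meridian wins at $991

Sorting limits: 992 (Meridian) > 991 (Verdant) > 989 (Hale) > 978 (Quill) > 969 (Vantage) > 955 (Pike) > …
Bidding ends when Verdant exits at $991; Meridian takes it.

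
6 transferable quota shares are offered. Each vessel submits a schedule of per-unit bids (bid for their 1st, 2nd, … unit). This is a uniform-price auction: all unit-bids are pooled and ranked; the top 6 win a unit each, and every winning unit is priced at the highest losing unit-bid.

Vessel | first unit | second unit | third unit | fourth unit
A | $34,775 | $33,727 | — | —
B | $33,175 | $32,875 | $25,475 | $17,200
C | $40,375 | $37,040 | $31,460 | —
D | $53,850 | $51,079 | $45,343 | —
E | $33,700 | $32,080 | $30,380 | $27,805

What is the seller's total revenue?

Pooled unit-bids ranked (top 6): 53,850 (D-1), 51,079 (D-2), 45,343 (D-3), 40,375 (C-1), 37,040 (C-2), 34,775 (A-1)
Highest rejected unit-bid = $33,727.
Allocation: A 1, C 2, D 3. Every unit priced at $33,727.
Revenue = 6 × 33,727 = $202,362.

Total revenue: $202,362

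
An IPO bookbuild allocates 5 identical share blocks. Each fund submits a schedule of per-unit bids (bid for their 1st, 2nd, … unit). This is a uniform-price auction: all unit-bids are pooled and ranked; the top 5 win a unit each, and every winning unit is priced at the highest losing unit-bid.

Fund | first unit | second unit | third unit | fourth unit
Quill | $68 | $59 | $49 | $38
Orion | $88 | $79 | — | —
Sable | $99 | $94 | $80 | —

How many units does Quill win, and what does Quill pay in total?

Quill: 0 units, pays $0

Merging the schedules and taking the best 5: 99 (Sable-1), 94 (Sable-2), 88 (Orion-1), 80 (Sable-3), 79 (Orion-2)
The (k+1)-th unit-bid is $68.
Quill wins 0 unit(s) at $68 each.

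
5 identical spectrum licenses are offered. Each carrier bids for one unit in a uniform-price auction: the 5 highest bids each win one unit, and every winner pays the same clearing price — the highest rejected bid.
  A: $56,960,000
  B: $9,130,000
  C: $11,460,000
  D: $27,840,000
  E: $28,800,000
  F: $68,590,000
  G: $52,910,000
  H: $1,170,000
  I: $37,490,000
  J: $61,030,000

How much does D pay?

Ordering the bids: 68,590,000 (F), 61,030,000 (J), 56,960,000 (A), 52,910,000 (G), 37,490,000 (I), 28,800,000 (E), 27,840,000 (D), …
The 5 highest are F, J, A, G, I.
First losing bid is E's $28,800,000, which sets the uniform price.
D does not win → pays $0.

D pays $0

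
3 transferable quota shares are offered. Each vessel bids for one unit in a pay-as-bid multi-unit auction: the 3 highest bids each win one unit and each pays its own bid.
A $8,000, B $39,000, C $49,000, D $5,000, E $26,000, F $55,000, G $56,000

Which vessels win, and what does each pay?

G $56,000, F $55,000, C $49,000

Sorting: 56,000 (G), 55,000 (F), 49,000 (C), 39,000 (B), 26,000 (E), …
The 3 highest are G, F, C.
Each winner pays its own bid: G $56,000, F $55,000, C $49,000.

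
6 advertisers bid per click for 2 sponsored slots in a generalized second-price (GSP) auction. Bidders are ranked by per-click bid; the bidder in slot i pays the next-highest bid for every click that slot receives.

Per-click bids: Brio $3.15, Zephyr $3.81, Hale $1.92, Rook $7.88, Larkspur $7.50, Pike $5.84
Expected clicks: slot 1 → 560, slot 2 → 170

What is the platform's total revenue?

Ranked by bid: $7.88 (Rook) > $7.50 (Larkspur) > $5.84 (Pike) > …
Slot 1: Rook pays $7.50 × 560 = $4200.00
Slot 2: Larkspur pays $5.84 × 170 = $992.80
Total = $5192.80

Total revenue: $5192.80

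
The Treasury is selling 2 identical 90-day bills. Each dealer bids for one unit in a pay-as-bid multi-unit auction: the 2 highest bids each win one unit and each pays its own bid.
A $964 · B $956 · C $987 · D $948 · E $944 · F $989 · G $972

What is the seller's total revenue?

Total revenue: $1,976

Sorting: 989 (F), 987 (C), 972 (G), 964 (A), …
Top 2: F, C.
Total revenue = 989 + 987 = $1,976.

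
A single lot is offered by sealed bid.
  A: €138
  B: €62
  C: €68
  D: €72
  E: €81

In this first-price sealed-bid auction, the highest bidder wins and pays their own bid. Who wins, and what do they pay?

A pays €138

Rule: the highest bidder wins and pays their own bid.
Bids ranked: 138 (A) > 81 (E) > 72 (D) > 68 (C) > 62 (B)
First-price: A pays what they bid, €138.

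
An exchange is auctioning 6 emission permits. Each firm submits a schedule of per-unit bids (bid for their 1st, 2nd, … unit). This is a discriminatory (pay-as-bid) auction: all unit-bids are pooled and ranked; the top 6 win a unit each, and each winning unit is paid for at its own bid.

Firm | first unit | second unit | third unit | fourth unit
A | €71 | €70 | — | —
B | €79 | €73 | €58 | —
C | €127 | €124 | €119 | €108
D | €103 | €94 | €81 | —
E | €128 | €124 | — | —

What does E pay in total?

E pays €252

Merging the schedules and taking the best 6: 128 (E-1), 127 (C-1), 124 (C-2), 124 (E-2), 119 (C-3), 108 (C-4)
Next rejected bid: €103 (not a price — pay-as-bid).
E's winning unit-bids: 128 + 124 = €252.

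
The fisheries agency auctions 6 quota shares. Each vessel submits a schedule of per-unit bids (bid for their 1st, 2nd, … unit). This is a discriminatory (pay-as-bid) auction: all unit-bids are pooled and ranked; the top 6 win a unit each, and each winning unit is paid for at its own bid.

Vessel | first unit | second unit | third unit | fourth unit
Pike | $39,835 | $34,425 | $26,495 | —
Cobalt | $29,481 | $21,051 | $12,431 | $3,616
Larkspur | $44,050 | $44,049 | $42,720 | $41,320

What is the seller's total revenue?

Total revenue: $246,399

Merging the schedules and taking the best 6: 44,050 (Larkspur-1), 44,049 (Larkspur-2), 42,720 (Larkspur-3), 41,320 (Larkspur-4), 39,835 (Pike-1), 34,425 (Pike-2)
Next rejected bid: $29,481 (not a price — pay-as-bid).
Each winning unit pays its own bid.
Revenue = 44,050 + 44,049 + 42,720 + 41,320 + 39,835 + 34,425 = $246,399.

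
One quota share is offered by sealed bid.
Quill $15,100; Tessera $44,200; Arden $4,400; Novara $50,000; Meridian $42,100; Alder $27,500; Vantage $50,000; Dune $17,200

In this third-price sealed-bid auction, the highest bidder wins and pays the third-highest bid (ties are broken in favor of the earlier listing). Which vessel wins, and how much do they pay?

Third-price sealed-bid auction: the highest bidder wins and pays the third-highest bid.
Sorting bids: 50,000 (Novara) > 50,000 (Vantage) > 44,200 (Tessera) > 42,100 (Meridian) > 27,500 (Alder) > 17,200 (Dune) > …
Novara and Vantage tie at $50,000; tie-break gives it to Novara.
Novara is highest; pays the third-highest bid, $44,200.

Novara pays $44,200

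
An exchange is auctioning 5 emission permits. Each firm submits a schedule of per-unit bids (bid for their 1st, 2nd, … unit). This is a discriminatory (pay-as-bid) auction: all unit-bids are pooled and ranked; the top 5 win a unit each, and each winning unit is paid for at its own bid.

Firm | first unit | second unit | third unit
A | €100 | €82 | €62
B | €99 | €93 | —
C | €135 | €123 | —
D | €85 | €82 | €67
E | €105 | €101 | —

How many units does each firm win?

Merging the schedules and taking the best 5: 135 (C-1), 123 (C-2), 105 (E-1), 101 (E-2), 100 (A-1)
Next rejected bid: €99 (not a price — pay-as-bid).
Allocation: A 1, C 2, E 2.

A 1, C 2, E 2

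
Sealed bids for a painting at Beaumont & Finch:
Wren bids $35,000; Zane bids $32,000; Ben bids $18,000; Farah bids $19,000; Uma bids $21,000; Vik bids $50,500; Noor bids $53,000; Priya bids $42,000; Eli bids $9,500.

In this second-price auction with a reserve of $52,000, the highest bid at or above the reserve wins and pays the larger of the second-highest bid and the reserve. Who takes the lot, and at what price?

Rule: the highest bid at or above the reserve wins and pays the larger of the second-highest bid and the reserve.
Bids in order: 53,000 (Noor) > 50,500 (Vik) > 42,000 (Priya) > 35,000 (Wren) > 32,000 (Zane) > 21,000 (Uma) > …
Noor has the top bid at or above the reserve ($53,000).
Second-highest bid $50,500 is below the reserve $52,000, so the reserve binds → payment $52,000.

Noor pays $52,000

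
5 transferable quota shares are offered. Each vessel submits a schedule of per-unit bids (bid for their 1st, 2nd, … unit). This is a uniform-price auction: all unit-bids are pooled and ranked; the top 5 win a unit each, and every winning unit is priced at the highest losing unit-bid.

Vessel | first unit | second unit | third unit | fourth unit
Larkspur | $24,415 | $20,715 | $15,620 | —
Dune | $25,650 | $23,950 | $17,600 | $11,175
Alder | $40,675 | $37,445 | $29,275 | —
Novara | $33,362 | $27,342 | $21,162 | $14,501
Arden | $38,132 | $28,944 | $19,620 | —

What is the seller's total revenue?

Merging the schedules and taking the best 5: 40,675 (Alder-1), 38,132 (Arden-1), 37,445 (Alder-2), 33,362 (Novara-1), 29,275 (Alder-3)
The (k+1)-th unit-bid is $28,944.
Allocation: Alder 3, Arden 1, Novara 1. Every unit priced at $28,944.
Revenue = 5 × 28,944 = $144,720.

Total revenue: $144,720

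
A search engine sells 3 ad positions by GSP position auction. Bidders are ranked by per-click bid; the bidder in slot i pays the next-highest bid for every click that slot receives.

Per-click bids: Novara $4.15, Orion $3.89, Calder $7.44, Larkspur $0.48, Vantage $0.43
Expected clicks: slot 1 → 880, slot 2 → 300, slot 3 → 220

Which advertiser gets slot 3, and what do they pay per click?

Per-click bids in order: $7.44 (Calder) > $4.15 (Novara) > $3.89 (Orion) > $0.48 (Larkspur) > …
Slot 3 goes to the third-ranked bidder, Orion, who pays the next bid down: $0.48/click.

Orion; $0.48 per click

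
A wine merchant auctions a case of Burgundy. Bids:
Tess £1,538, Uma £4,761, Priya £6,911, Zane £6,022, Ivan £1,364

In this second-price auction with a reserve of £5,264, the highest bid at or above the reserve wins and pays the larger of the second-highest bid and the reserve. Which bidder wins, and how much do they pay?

Bids ranked: 6,911 (Priya) > 6,022 (Zane) > 4,761 (Uma) > 1,538 (Tess) > 1,364 (Ivan)
Highest eligible bid: Priya at £6,911.
max(second-highest £6,022, reserve £5,264) = £6,022; the reserve does not bind.

Priya pays £6,022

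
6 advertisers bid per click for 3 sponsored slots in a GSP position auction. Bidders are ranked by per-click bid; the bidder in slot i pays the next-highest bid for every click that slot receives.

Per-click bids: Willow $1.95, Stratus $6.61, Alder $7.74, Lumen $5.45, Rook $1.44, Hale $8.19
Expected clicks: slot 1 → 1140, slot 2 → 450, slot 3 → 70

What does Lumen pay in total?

Ranked by bid: $8.19 (Hale) > $7.74 (Alder) > $6.61 (Stratus) > $5.45 (Lumen) > …
Lumen ranks below slot 3 → no slot, pays nothing.

Lumen pays $0.00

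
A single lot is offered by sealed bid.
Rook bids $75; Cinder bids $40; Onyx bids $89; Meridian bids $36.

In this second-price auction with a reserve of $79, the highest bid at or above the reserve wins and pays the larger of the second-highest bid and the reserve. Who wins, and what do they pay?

Second-price auction with a reserve of $79: the highest bid at or above the reserve wins and pays the larger of the second-highest bid and the reserve.
Bids ranked: 89 (Onyx) > 75 (Rook) > 40 (Cinder) > 36 (Meridian)
Onyx has the top bid at or above the reserve ($89).
Second-highest bid $75 is below the reserve $79, so the reserve binds → payment $79.

Onyx pays $79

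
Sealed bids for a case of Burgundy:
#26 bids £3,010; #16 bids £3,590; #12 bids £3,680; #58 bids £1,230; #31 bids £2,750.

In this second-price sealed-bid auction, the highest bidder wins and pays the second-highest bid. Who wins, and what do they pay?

#12 pays £3,590

Second-price sealed-bid auction: the highest bidder wins and pays the second-highest bid.
Bids ranked: 3,680 (#12) > 3,590 (#16) > 3,010 (#26) > 2,750 (#31) > 1,230 (#58)
#12 wins with the highest bid; price is set by the runner-up at £3,590.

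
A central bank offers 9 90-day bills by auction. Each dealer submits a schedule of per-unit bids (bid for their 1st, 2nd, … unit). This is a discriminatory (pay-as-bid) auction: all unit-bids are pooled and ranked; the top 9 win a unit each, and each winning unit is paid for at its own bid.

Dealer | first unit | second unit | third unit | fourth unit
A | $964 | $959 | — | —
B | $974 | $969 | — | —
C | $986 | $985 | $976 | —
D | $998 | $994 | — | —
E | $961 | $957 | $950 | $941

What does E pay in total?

E pays $961

Pooled unit-bids ranked (top 9): 998 (D-1), 994 (D-2), 986 (C-1), 985 (C-2), 976 (C-3), 974 (B-1), 969 (B-2), 964 (A-1), 961 (E-1)
Next rejected bid: $959 (not a price — pay-as-bid).
E's winning unit-bids: 961 = $961.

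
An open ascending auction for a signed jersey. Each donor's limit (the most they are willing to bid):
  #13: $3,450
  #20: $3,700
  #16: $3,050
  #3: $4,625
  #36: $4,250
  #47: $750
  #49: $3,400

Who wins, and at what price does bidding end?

Limits in order: 4,625 (#3) > 4,250 (#36) > 3,700 (#20) > 3,450 (#13) > 3,400 (#49) > 3,050 (#16) > …
Bidding ends when #36 exits at $4,250; #3 takes it.

#3 wins at $4,250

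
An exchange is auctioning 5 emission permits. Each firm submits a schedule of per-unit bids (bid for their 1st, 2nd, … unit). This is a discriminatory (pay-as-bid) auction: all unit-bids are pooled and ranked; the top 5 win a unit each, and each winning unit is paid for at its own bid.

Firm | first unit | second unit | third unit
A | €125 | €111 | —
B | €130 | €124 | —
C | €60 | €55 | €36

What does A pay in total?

A pays €236

Merging the schedules and taking the best 5: 130 (B-1), 125 (A-1), 124 (B-2), 111 (A-2), 60 (C-1)
Next rejected bid: €55 (not a price — pay-as-bid).
A's winning unit-bids: 125 + 111 = €236.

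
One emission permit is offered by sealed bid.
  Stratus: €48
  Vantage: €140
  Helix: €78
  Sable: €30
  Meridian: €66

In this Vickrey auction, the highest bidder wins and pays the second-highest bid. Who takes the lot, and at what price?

Sorting bids: 140 (Vantage) > 78 (Helix) > 66 (Meridian) > 48 (Stratus) > 30 (Sable)
Second-price: Vantage pays Helix's bid of €78.

Vantage pays €78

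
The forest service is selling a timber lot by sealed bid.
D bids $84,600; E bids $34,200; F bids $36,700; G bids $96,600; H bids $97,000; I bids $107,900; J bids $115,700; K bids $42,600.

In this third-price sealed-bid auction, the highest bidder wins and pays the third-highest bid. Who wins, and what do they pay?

Third-price sealed-bid auction: the highest bidder wins and pays the third-highest bid.
Sorting bids: 115,700 (J) > 107,900 (I) > 97,000 (H) > 96,600 (G) > 84,600 (D) > 42,600 (K) > …
J is highest; pays the third-highest bid, $97,000.

J pays $97,000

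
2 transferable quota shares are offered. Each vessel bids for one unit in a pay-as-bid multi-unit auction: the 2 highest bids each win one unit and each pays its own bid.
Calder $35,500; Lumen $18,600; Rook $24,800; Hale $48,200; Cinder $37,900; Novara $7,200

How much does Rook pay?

Rook pays $0

Ordering the bids: 48,200 (Hale), 37,900 (Cinder), 35,500 (Calder), 24,800 (Rook), …
The 2 highest are Hale, Cinder.
Rook does not win → $0.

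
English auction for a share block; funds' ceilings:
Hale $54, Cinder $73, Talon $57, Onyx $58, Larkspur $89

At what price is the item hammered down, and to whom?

Larkspur wins at $73

Limits ranked: 89 (Larkspur) > 73 (Cinder) > 58 (Onyx) > 57 (Talon) > 54 (Hale)
Cinder is the last rival to drop out, at $73; Larkspur remains and wins at that price.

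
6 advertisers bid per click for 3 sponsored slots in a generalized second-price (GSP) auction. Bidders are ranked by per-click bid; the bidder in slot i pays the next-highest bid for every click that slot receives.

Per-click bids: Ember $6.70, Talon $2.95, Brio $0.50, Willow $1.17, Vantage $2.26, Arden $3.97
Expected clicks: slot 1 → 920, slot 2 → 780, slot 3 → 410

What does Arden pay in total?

Arden pays $2301.00

Ranked by bid: $6.70 (Ember) > $3.97 (Arden) > $2.95 (Talon) > $2.26 (Vantage) > …
Arden holds slot 2 → pays next bid $2.95 × 780 clicks = $2301.00.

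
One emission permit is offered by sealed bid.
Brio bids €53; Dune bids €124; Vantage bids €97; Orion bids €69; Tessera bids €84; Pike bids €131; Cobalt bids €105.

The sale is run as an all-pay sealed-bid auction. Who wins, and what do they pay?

Pike pays €131

Bids ranked: 131 (Pike) > 124 (Dune) > 105 (Cobalt) > 97 (Vantage) > 84 (Tessera) > 69 (Orion) > …
Pike is highest and takes the item; every bidder forfeits their bid.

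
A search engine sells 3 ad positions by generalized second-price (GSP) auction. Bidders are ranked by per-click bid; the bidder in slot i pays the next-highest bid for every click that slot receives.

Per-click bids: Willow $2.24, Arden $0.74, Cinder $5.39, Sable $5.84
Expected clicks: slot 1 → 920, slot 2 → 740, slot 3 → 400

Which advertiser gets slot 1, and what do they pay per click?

Per-click bids in order: $5.84 (Sable) > $5.39 (Cinder) > $2.24 (Willow) > $0.74 (Arden)
Slot 1 goes to the first-ranked bidder, Sable, who pays the next bid down: $5.39/click.

Sable; $5.39 per click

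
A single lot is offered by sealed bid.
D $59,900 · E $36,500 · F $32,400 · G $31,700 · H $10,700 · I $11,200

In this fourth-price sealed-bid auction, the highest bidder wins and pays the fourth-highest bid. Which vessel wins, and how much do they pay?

D pays $31,700

Fourth-price sealed-bid auction: the highest bidder wins and pays the fourth-highest bid.
Sorting bids: 59,900 (D) > 36,500 (E) > 32,400 (F) > 31,700 (G) > 11,200 (I) > 10,700 (H)
D is highest; pays the fourth-highest bid, $31,700.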